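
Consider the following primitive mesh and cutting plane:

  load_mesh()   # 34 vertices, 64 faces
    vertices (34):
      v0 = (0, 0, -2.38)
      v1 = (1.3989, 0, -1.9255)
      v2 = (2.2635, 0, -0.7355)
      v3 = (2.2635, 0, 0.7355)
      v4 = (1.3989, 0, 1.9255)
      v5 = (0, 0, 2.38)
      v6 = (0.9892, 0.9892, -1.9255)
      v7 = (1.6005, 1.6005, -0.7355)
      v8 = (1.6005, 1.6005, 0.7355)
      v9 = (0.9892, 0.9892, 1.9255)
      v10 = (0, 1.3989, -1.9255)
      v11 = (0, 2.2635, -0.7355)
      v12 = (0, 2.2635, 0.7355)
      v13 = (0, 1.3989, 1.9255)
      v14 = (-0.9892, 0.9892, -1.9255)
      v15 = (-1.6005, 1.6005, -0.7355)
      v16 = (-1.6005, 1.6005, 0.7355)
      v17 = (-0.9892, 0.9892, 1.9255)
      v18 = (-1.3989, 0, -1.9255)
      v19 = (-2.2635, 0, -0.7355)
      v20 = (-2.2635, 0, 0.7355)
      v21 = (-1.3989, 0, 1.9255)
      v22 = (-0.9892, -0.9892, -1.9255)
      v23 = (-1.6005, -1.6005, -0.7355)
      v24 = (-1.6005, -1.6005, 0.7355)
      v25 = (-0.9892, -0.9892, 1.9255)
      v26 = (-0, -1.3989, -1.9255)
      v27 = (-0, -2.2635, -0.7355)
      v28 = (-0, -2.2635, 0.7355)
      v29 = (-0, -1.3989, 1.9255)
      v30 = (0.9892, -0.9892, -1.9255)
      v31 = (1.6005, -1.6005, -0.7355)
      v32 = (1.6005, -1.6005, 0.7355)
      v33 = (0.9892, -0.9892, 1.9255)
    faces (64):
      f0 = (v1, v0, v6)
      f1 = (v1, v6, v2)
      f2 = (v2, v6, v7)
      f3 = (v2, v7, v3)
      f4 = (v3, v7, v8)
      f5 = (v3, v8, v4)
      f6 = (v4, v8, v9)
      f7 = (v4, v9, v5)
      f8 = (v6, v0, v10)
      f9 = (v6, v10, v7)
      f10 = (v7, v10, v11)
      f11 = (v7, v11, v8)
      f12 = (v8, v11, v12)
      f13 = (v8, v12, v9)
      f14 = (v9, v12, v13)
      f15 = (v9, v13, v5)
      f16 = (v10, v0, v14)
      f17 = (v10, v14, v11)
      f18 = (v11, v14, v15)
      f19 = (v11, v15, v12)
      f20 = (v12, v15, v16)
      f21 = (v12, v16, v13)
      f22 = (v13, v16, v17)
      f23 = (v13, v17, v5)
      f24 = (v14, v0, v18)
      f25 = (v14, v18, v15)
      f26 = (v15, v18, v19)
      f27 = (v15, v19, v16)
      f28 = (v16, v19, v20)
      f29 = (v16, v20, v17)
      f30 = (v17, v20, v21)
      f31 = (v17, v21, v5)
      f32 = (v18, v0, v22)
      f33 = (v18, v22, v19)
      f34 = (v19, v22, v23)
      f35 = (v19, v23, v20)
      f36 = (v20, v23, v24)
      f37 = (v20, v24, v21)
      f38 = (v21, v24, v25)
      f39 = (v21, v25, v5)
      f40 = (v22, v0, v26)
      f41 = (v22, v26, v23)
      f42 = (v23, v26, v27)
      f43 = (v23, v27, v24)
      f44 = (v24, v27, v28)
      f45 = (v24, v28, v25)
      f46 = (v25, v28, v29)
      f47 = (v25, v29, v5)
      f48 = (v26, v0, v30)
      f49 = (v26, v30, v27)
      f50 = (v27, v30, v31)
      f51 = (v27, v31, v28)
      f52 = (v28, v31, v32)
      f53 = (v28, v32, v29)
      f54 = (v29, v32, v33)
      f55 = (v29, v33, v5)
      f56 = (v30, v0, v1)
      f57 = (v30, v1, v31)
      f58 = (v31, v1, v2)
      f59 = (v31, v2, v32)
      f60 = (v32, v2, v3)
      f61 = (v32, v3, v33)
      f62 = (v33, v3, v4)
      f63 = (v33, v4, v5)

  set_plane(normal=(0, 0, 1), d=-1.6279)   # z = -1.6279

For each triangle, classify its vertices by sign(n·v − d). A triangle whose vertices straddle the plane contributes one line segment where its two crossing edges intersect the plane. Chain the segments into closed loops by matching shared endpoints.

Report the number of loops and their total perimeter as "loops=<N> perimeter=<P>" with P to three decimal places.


Straddling triangles (16 of 64):
  (v1,v6,v2) [--+] → (1.30788, 0.741817, -1.6279)–(1.61512, 0, -1.6279)  len=0.8029
  (v2,v6,v7) [+-+] → (1.30788, 0.741817, -1.6279)–(1.14208, 1.14208, -1.6279)  len=0.4332
  (v6,v10,v7) [--+] → (0.400259, 1.44932, -1.6279)–(1.14208, 1.14208, -1.6279)  len=0.8029
  (v7,v10,v11) [+-+] → (0.400259, 1.44932, -1.6279)–(0, 1.61512, -1.6279)  len=0.4332
  (v10,v14,v11) [--+] → (-0.741817, 1.30788, -1.6279)–(0, 1.61512, -1.6279)  len=0.8029
  (v11,v14,v15) [+-+] → (-0.741817, 1.30788, -1.6279)–(-1.14208, 1.14208, -1.6279)  len=0.4332
  (v14,v18,v15) [--+] → (-1.44932, 0.400259, -1.6279)–(-1.14208, 1.14208, -1.6279)  len=0.8029
  (v15,v18,v19) [+-+] → (-1.44932, 0.400259, -1.6279)–(-1.61512, 0, -1.6279)  len=0.4332
  (v18,v22,v19) [--+] → (-1.30788, -0.741817, -1.6279)–(-1.61512, 0, -1.6279)  len=0.8029
  (v19,v22,v23) [+-+] → (-1.30788, -0.741817, -1.6279)–(-1.14208, -1.14208, -1.6279)  len=0.4332
  (v22,v26,v23) [--+] → (-0.400259, -1.44932, -1.6279)–(-1.14208, -1.14208, -1.6279)  len=0.8029
  (v23,v26,v27) [+-+] → (-0.400259, -1.44932, -1.6279)–(0, -1.61512, -1.6279)  len=0.4332
  (v26,v30,v27) [--+] → (0.741817, -1.30788, -1.6279)–(0, -1.61512, -1.6279)  len=0.8029
  (v27,v30,v31) [+-+] → (0.741817, -1.30788, -1.6279)–(1.14208, -1.14208, -1.6279)  len=0.4332
  (v30,v1,v31) [--+] → (1.44932, -0.400259, -1.6279)–(1.14208, -1.14208, -1.6279)  len=0.8029
  (v31,v1,v2) [+-+] → (1.44932, -0.400259, -1.6279)–(1.61512, 0, -1.6279)  len=0.4332

Chained into 1 loop(s):
  loop 1: 16 segments, perimeter = 9.8893
Total perimeter = 9.889

loops=1 perimeter=9.889


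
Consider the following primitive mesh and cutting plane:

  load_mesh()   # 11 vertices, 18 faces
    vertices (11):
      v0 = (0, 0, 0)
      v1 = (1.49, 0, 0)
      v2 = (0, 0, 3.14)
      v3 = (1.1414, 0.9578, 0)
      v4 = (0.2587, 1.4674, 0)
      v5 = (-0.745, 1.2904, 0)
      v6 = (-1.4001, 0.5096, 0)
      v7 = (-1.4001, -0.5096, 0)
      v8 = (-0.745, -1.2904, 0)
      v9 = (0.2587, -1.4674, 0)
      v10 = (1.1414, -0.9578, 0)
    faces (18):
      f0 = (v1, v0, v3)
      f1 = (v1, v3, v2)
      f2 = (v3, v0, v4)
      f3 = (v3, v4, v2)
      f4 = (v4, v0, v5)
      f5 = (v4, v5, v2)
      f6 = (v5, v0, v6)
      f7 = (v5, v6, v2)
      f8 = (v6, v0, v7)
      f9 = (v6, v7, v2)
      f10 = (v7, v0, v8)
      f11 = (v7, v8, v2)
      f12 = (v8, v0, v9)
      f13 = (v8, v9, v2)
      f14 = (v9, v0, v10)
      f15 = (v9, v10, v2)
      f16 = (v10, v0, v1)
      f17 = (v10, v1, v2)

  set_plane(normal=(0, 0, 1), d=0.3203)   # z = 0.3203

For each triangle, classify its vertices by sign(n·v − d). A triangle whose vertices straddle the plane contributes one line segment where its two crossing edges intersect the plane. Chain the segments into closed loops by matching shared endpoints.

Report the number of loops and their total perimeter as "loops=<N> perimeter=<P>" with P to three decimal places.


loops=1 perimeter=8.237

Straddling triangles (9 of 18):
  (v1,v3,v2) [--+] → (1.02497, 0.860098, 0.3203)–(1.33801, 0, 0.3203)  len=0.9153
  (v3,v4,v2) [--+] → (0.232311, 1.31772, 0.3203)–(1.02497, 0.860098, 0.3203)  len=0.9153
  (v4,v5,v2) [--+] → (-0.669005, 1.15877, 0.3203)–(0.232311, 1.31772, 0.3203)  len=0.9152
  (v5,v6,v2) [--+] → (-1.25728, 0.457618, 0.3203)–(-0.669005, 1.15877, 0.3203)  len=0.9153
  (v6,v7,v2) [--+] → (-1.25728, -0.457618, 0.3203)–(-1.25728, 0.457618, 0.3203)  len=0.9152
  (v7,v8,v2) [--+] → (-0.669005, -1.15877, 0.3203)–(-1.25728, -0.457618, 0.3203)  len=0.9153
  (v8,v9,v2) [--+] → (0.232311, -1.31772, 0.3203)–(-0.669005, -1.15877, 0.3203)  len=0.9152
  (v9,v10,v2) [--+] → (1.02497, -0.860098, 0.3203)–(0.232311, -1.31772, 0.3203)  len=0.9153
  (v10,v1,v2) [--+] → (1.33801, 0, 0.3203)–(1.02497, -0.860098, 0.3203)  len=0.9153

Chained into 1 loop(s):
  loop 1: 9 segments, perimeter = 8.2373
Total perimeter = 8.237


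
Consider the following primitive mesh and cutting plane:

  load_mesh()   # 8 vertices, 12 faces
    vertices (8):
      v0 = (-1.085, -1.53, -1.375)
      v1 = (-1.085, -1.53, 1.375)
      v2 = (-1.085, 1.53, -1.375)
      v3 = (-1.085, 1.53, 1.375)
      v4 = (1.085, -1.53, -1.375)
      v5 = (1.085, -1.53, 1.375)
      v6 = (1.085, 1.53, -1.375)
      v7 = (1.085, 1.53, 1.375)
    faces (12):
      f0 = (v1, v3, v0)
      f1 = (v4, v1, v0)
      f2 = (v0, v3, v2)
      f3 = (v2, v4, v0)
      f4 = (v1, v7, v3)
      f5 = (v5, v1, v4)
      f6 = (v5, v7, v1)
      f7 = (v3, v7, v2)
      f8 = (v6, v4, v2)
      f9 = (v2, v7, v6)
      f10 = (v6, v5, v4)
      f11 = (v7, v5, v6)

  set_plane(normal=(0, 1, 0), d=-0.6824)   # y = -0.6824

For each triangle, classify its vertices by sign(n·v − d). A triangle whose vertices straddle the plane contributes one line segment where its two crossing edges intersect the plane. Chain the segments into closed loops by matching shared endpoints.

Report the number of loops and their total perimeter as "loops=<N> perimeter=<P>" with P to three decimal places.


Straddling triangles (8 of 12):
  (v1,v3,v0) [-+-] → (-1.085, -0.6824, 1.375)–(-1.085, -0.6824, -0.613268)  len=1.9883
  (v0,v3,v2) [-++] → (-1.085, -0.6824, -0.613268)–(-1.085, -0.6824, -1.375)  len=0.7617
  (v2,v4,v0) [+--] → (0.483924, -0.6824, -1.375)–(-1.085, -0.6824, -1.375)  len=1.5689
  (v1,v7,v3) [-++] → (-0.483924, -0.6824, 1.375)–(-1.085, -0.6824, 1.375)  len=0.6011
  (v5,v7,v1) [-+-] → (1.085, -0.6824, 1.375)–(-0.483924, -0.6824, 1.375)  len=1.5689
  (v6,v4,v2) [+-+] → (1.085, -0.6824, -1.375)–(0.483924, -0.6824, -1.375)  len=0.6011
  (v6,v5,v4) [+--] → (1.085, -0.6824, 0.613268)–(1.085, -0.6824, -1.375)  len=1.9883
  (v7,v5,v6) [+-+] → (1.085, -0.6824, 1.375)–(1.085, -0.6824, 0.613268)  len=0.7617

Chained into 1 loop(s):
  loop 1: 8 segments, perimeter = 9.8400
Total perimeter = 9.840

loops=1 perimeter=9.840


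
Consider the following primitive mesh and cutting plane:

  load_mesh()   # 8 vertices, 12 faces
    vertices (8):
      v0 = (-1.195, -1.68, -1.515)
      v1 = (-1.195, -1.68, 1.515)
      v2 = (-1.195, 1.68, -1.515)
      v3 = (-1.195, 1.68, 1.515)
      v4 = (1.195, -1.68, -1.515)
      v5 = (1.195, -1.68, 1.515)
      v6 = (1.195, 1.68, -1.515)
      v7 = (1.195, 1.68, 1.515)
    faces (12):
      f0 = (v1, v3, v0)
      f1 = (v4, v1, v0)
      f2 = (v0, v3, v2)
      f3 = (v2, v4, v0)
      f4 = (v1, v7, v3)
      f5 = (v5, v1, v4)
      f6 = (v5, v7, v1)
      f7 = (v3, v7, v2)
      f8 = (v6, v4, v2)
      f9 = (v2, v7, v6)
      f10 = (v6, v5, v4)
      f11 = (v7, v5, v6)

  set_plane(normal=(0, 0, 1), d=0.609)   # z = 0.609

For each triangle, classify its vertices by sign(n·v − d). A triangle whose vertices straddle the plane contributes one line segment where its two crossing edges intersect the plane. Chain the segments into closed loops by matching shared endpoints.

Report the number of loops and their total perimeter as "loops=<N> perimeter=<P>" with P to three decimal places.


Straddling triangles (8 of 12):
  (v1,v3,v0) [++-] → (-1.195, 0.675327, 0.609)–(-1.195, -1.68, 0.609)  len=2.3553
  (v4,v1,v0) [-+-] → (-0.480366, -1.68, 0.609)–(-1.195, -1.68, 0.609)  len=0.7146
  (v0,v3,v2) [-+-] → (-1.195, 0.675327, 0.609)–(-1.195, 1.68, 0.609)  len=1.0047
  (v5,v1,v4) [++-] → (-0.480366, -1.68, 0.609)–(1.195, -1.68, 0.609)  len=1.6754
  (v3,v7,v2) [++-] → (0.480366, 1.68, 0.609)–(-1.195, 1.68, 0.609)  len=1.6754
  (v2,v7,v6) [-+-] → (0.480366, 1.68, 0.609)–(1.195, 1.68, 0.609)  len=0.7146
  (v6,v5,v4) [-+-] → (1.195, -0.675327, 0.609)–(1.195, -1.68, 0.609)  len=1.0047
  (v7,v5,v6) [++-] → (1.195, -0.675327, 0.609)–(1.195, 1.68, 0.609)  len=2.3553

Chained into 1 loop(s):
  loop 1: 8 segments, perimeter = 11.5000
Total perimeter = 11.500

loops=1 perimeter=11.500


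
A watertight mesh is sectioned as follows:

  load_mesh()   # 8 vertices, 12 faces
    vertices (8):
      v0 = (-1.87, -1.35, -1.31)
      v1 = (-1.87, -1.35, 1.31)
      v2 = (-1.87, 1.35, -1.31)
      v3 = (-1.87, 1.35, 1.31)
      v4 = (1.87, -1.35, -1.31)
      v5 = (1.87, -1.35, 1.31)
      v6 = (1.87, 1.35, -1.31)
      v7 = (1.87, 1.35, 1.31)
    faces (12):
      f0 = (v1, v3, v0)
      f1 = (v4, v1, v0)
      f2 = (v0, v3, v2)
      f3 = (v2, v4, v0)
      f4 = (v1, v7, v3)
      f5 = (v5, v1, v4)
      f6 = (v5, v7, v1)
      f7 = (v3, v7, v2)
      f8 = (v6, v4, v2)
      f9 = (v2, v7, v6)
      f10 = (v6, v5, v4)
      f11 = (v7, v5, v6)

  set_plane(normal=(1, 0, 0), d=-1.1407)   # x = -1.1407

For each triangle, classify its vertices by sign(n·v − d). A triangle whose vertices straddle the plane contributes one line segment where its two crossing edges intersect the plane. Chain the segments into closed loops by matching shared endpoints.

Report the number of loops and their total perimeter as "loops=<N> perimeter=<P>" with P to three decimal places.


Straddling triangles (8 of 12):
  (v4,v1,v0) [+--] → (-1.1407, -1.35, 0.7991)–(-1.1407, -1.35, -1.31)  len=2.1091
  (v2,v4,v0) [-+-] → (-1.1407, 0.8235, -1.31)–(-1.1407, -1.35, -1.31)  len=2.1735
  (v1,v7,v3) [-+-] → (-1.1407, -0.8235, 1.31)–(-1.1407, 1.35, 1.31)  len=2.1735
  (v5,v1,v4) [+-+] → (-1.1407, -1.35, 1.31)–(-1.1407, -1.35, 0.7991)  len=0.5109
  (v5,v7,v1) [++-] → (-1.1407, -0.8235, 1.31)–(-1.1407, -1.35, 1.31)  len=0.5265
  (v3,v7,v2) [-+-] → (-1.1407, 1.35, 1.31)–(-1.1407, 1.35, -0.7991)  len=2.1091
  (v6,v4,v2) [++-] → (-1.1407, 0.8235, -1.31)–(-1.1407, 1.35, -1.31)  len=0.5265
  (v2,v7,v6) [-++] → (-1.1407, 1.35, -0.7991)–(-1.1407, 1.35, -1.31)  len=0.5109

Chained into 1 loop(s):
  loop 1: 8 segments, perimeter = 10.6400
Total perimeter = 10.640

loops=1 perimeter=10.640


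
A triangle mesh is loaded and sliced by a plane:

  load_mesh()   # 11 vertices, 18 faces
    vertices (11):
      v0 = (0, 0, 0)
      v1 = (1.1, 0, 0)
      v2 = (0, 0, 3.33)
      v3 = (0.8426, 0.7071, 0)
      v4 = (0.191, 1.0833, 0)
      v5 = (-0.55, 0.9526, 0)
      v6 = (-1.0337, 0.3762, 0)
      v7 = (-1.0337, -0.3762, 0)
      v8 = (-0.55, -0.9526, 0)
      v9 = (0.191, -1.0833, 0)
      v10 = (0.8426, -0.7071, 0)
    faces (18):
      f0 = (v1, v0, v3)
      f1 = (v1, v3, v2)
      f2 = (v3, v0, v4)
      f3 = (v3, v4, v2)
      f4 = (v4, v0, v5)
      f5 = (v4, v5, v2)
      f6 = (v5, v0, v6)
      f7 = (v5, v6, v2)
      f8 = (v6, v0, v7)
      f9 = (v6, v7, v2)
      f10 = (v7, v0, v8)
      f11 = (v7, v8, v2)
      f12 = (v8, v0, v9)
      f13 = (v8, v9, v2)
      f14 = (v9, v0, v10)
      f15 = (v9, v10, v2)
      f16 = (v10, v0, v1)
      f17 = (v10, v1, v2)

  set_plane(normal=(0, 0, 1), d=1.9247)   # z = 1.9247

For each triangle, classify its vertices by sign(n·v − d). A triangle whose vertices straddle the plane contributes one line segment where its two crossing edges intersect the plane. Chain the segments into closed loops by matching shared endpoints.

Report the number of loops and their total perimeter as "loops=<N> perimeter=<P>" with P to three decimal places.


Straddling triangles (9 of 18):
  (v1,v3,v2) [--+] → (0.355587, 0.298405, 1.9247)–(0.464213, 0, 1.9247)  len=0.3176
  (v3,v4,v2) [--+] → (0.0806043, 0.457166, 1.9247)–(0.355587, 0.298405, 1.9247)  len=0.3175
  (v4,v5,v2) [--+] → (-0.232107, 0.402009, 1.9247)–(0.0806043, 0.457166, 1.9247)  len=0.3175
  (v5,v6,v2) [--+] → (-0.436234, 0.158761, 1.9247)–(-0.232107, 0.402009, 1.9247)  len=0.3175
  (v6,v7,v2) [--+] → (-0.436234, -0.158761, 1.9247)–(-0.436234, 0.158761, 1.9247)  len=0.3175
  (v7,v8,v2) [--+] → (-0.232107, -0.402009, 1.9247)–(-0.436234, -0.158761, 1.9247)  len=0.3175
  (v8,v9,v2) [--+] → (0.0806043, -0.457166, 1.9247)–(-0.232107, -0.402009, 1.9247)  len=0.3175
  (v9,v10,v2) [--+] → (0.355587, -0.298405, 1.9247)–(0.0806043, -0.457166, 1.9247)  len=0.3175
  (v10,v1,v2) [--+] → (0.464213, 0, 1.9247)–(0.355587, -0.298405, 1.9247)  len=0.3176

Chained into 1 loop(s):
  loop 1: 9 segments, perimeter = 2.8579
Total perimeter = 2.858

loops=1 perimeter=2.858


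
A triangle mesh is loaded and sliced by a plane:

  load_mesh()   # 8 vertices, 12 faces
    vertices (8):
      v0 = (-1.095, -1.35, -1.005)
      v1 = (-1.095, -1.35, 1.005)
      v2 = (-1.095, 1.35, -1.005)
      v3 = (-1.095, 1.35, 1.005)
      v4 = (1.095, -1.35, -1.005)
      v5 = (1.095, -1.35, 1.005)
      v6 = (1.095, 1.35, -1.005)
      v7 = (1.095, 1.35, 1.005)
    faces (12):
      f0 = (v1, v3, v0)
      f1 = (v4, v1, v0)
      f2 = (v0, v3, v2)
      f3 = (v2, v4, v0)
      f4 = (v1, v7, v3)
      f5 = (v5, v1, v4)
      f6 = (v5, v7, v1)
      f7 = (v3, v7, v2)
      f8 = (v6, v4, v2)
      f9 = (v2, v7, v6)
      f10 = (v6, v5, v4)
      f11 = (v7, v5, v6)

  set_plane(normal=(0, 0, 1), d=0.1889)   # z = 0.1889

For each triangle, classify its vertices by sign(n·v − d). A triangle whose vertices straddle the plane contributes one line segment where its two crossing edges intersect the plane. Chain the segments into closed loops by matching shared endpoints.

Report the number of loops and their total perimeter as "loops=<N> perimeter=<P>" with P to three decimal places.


loops=1 perimeter=9.780

Straddling triangles (8 of 12):
  (v1,v3,v0) [++-] → (-1.095, 0.253746, 0.1889)–(-1.095, -1.35, 0.1889)  len=1.6037
  (v4,v1,v0) [-+-] → (-0.205816, -1.35, 0.1889)–(-1.095, -1.35, 0.1889)  len=0.8892
  (v0,v3,v2) [-+-] → (-1.095, 0.253746, 0.1889)–(-1.095, 1.35, 0.1889)  len=1.0963
  (v5,v1,v4) [++-] → (-0.205816, -1.35, 0.1889)–(1.095, -1.35, 0.1889)  len=1.3008
  (v3,v7,v2) [++-] → (0.205816, 1.35, 0.1889)–(-1.095, 1.35, 0.1889)  len=1.3008
  (v2,v7,v6) [-+-] → (0.205816, 1.35, 0.1889)–(1.095, 1.35, 0.1889)  len=0.8892
  (v6,v5,v4) [-+-] → (1.095, -0.253746, 0.1889)–(1.095, -1.35, 0.1889)  len=1.0963
  (v7,v5,v6) [++-] → (1.095, -0.253746, 0.1889)–(1.095, 1.35, 0.1889)  len=1.6037

Chained into 1 loop(s):
  loop 1: 8 segments, perimeter = 9.7800
Total perimeter = 9.780


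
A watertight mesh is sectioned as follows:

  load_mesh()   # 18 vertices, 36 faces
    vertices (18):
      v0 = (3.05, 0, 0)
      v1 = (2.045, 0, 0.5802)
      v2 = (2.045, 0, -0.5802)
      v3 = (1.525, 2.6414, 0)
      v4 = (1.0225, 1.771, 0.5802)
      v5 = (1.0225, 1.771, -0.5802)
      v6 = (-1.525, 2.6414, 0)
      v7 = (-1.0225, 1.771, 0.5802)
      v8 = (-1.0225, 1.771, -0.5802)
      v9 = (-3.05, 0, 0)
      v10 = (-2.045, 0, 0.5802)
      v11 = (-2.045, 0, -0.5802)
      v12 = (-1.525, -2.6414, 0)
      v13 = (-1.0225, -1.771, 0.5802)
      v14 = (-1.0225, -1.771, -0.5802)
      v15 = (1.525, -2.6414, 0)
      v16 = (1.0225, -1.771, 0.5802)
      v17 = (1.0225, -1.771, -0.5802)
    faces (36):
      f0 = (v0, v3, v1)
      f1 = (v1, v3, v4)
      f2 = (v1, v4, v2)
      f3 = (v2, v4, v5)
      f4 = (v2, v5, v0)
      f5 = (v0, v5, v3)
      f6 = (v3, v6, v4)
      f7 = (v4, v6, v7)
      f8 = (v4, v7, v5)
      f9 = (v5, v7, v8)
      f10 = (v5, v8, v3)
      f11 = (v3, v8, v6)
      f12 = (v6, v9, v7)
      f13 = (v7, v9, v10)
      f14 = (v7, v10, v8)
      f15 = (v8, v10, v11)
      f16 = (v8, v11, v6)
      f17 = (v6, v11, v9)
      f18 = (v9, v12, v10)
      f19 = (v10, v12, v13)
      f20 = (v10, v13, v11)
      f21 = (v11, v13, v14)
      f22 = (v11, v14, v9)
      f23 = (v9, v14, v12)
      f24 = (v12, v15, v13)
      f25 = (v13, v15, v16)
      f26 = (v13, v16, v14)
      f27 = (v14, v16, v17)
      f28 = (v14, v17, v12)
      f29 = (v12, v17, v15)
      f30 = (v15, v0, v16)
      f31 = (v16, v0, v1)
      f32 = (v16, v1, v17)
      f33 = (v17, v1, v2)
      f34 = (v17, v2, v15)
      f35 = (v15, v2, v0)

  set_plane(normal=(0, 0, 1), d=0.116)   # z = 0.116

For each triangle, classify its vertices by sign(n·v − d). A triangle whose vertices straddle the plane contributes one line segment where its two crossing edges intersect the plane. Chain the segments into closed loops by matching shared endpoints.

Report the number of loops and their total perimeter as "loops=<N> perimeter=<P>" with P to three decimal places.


Straddling triangles (24 of 36):
  (v0,v3,v1) [--+] → (1.62896, 2.1133, 0.116)–(2.84907, 0, 0.116)  len=2.4402
  (v1,v3,v4) [+-+] → (1.62896, 2.1133, 0.116)–(1.42453, 2.46738, 0.116)  len=0.4089
  (v1,v4,v2) [++-] → (1.43154, 1.06254, 0.116)–(2.045, 0, 0.116)  len=1.2269
  (v2,v4,v5) [-+-] → (1.43154, 1.06254, 0.116)–(1.0225, 1.771, 0.116)  len=0.8181
  (v3,v6,v4) [--+] → (-1.01568, 2.46738, 0.116)–(1.42453, 2.46738, 0.116)  len=2.4402
  (v4,v6,v7) [+-+] → (-1.01568, 2.46738, 0.116)–(-1.42453, 2.46738, 0.116)  len=0.4089
  (v4,v7,v5) [++-] → (-0.20443, 1.771, 0.116)–(1.0225, 1.771, 0.116)  len=1.2269
  (v5,v7,v8) [-+-] → (-0.20443, 1.771, 0.116)–(-1.0225, 1.771, 0.116)  len=0.8181
  (v6,v9,v7) [--+] → (-2.64464, 0.354078, 0.116)–(-1.42453, 2.46738, 0.116)  len=2.4402
  (v7,v9,v10) [+-+] → (-2.64464, 0.354078, 0.116)–(-2.84907, 0, 0.116)  len=0.4089
  (v7,v10,v8) [++-] → (-1.63596, 0.708461, 0.116)–(-1.0225, 1.771, 0.116)  len=1.2269
  (v8,v10,v11) [-+-] → (-1.63596, 0.708461, 0.116)–(-2.045, 0, 0.116)  len=0.8181
  (v9,v12,v10) [--+] → (-1.62896, -2.1133, 0.116)–(-2.84907, 0, 0.116)  len=2.4402
  (v10,v12,v13) [+-+] → (-1.62896, -2.1133, 0.116)–(-1.42453, -2.46738, 0.116)  len=0.4089
  (v10,v13,v11) [++-] → (-1.43154, -1.06254, 0.116)–(-2.045, 0, 0.116)  len=1.2269
  (v11,v13,v14) [-+-] → (-1.43154, -1.06254, 0.116)–(-1.0225, -1.771, 0.116)  len=0.8181
  (v12,v15,v13) [--+] → (1.01568, -2.46738, 0.116)–(-1.42453, -2.46738, 0.116)  len=2.4402
  (v13,v15,v16) [+-+] → (1.01568, -2.46738, 0.116)–(1.42453, -2.46738, 0.116)  len=0.4089
  (v13,v16,v14) [++-] → (0.20443, -1.771, 0.116)–(-1.0225, -1.771, 0.116)  len=1.2269
  (v14,v16,v17) [-+-] → (0.20443, -1.771, 0.116)–(1.0225, -1.771, 0.116)  len=0.8181
  (v15,v0,v16) [--+] → (2.64464, -0.354078, 0.116)–(1.42453, -2.46738, 0.116)  len=2.4402
  (v16,v0,v1) [+-+] → (2.64464, -0.354078, 0.116)–(2.84907, 0, 0.116)  len=0.4089
  (v16,v1,v17) [++-] → (1.63596, -0.708461, 0.116)–(1.0225, -1.771, 0.116)  len=1.2269
  (v17,v1,v2) [-+-] → (1.63596, -0.708461, 0.116)–(2.045, 0, 0.116)  len=0.8181

Chained into 2 loop(s):
  loop 1: 12 segments, perimeter = 17.0945
  loop 2: 12 segments, perimeter = 12.2699
Total perimeter = 29.364

loops=2 perimeter=29.364


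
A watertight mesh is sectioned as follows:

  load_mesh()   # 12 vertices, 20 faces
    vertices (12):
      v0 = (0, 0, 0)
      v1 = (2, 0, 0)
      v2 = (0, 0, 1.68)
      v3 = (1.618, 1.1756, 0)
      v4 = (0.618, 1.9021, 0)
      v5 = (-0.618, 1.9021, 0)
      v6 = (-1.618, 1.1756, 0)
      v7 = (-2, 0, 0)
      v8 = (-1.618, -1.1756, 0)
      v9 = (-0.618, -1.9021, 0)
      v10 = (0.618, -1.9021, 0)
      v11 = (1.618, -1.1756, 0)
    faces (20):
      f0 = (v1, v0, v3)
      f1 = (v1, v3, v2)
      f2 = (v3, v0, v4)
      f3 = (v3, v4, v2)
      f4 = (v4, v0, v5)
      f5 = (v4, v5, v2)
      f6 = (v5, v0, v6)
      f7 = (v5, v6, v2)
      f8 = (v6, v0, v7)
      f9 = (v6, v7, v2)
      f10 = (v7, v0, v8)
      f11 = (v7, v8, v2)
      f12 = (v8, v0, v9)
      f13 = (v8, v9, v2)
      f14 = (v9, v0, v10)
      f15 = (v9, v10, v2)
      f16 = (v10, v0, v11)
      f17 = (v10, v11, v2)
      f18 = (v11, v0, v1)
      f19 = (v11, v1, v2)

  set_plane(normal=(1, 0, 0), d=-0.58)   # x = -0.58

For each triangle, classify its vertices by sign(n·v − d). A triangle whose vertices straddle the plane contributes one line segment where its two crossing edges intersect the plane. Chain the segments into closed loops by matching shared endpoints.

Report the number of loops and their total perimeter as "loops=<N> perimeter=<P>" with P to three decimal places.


Straddling triangles (12 of 20):
  (v4,v0,v5) [++-] → (-0.58, 1.78514, 0)–(-0.58, 1.9021, 0)  len=0.1170
  (v4,v5,v2) [+-+] → (-0.58, 1.9021, 0)–(-0.58, 1.78514, 0.103301)  len=0.1560
  (v5,v0,v6) [-+-] → (-0.58, 1.78514, 0)–(-0.58, 0.421414, 0)  len=1.3637
  (v5,v6,v2) [--+] → (-0.58, 0.421414, 1.07778)–(-0.58, 1.78514, 0.103301)  len=1.6761
  (v6,v0,v7) [-+-] → (-0.58, 0.421414, 0)–(-0.58, 0, 0)  len=0.4214
  (v6,v7,v2) [--+] → (-0.58, 0, 1.1928)–(-0.58, 0.421414, 1.07778)  len=0.4368
  (v7,v0,v8) [-+-] → (-0.58, 0, 0)–(-0.58, -0.421414, 0)  len=0.4214
  (v7,v8,v2) [--+] → (-0.58, -0.421414, 1.07778)–(-0.58, 0, 1.1928)  len=0.4368
  (v8,v0,v9) [-+-] → (-0.58, -0.421414, 0)–(-0.58, -1.78514, 0)  len=1.3637
  (v8,v9,v2) [--+] → (-0.58, -1.78514, 0.103301)–(-0.58, -0.421414, 1.07778)  len=1.6761
  (v9,v0,v10) [-++] → (-0.58, -1.78514, 0)–(-0.58, -1.9021, 0)  len=0.1170
  (v9,v10,v2) [-++] → (-0.58, -1.9021, 0)–(-0.58, -1.78514, 0.103301)  len=0.1560

Chained into 1 loop(s):
  loop 1: 12 segments, perimeter = 8.3422
Total perimeter = 8.342

loops=1 perimeter=8.342


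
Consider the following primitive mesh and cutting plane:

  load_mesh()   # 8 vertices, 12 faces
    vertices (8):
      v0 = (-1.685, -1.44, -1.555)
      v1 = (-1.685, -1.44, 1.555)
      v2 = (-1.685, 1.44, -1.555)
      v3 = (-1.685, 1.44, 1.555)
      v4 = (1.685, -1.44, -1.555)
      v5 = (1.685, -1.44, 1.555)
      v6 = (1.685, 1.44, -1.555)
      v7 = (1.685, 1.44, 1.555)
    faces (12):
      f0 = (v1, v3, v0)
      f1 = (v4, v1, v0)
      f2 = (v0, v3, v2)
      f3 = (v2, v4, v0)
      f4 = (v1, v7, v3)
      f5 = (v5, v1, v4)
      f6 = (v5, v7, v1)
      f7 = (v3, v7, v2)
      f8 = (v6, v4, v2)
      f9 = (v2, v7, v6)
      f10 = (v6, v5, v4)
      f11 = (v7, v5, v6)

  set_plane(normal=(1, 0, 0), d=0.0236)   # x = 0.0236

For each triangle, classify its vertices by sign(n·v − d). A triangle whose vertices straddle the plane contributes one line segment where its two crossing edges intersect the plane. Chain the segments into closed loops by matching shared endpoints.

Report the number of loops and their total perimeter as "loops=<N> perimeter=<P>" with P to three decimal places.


Straddling triangles (8 of 12):
  (v4,v1,v0) [+--] → (0.0236, -1.44, -0.0217792)–(0.0236, -1.44, -1.555)  len=1.5332
  (v2,v4,v0) [-+-] → (0.0236, -0.0201685, -1.555)–(0.0236, -1.44, -1.555)  len=1.4198
  (v1,v7,v3) [-+-] → (0.0236, 0.0201685, 1.555)–(0.0236, 1.44, 1.555)  len=1.4198
  (v5,v1,v4) [+-+] → (0.0236, -1.44, 1.555)–(0.0236, -1.44, -0.0217792)  len=1.5768
  (v5,v7,v1) [++-] → (0.0236, 0.0201685, 1.555)–(0.0236, -1.44, 1.555)  len=1.4602
  (v3,v7,v2) [-+-] → (0.0236, 1.44, 1.555)–(0.0236, 1.44, 0.0217792)  len=1.5332
  (v6,v4,v2) [++-] → (0.0236, -0.0201685, -1.555)–(0.0236, 1.44, -1.555)  len=1.4602
  (v2,v7,v6) [-++] → (0.0236, 1.44, 0.0217792)–(0.0236, 1.44, -1.555)  len=1.5768

Chained into 1 loop(s):
  loop 1: 8 segments, perimeter = 11.9800
Total perimeter = 11.980

loops=1 perimeter=11.980


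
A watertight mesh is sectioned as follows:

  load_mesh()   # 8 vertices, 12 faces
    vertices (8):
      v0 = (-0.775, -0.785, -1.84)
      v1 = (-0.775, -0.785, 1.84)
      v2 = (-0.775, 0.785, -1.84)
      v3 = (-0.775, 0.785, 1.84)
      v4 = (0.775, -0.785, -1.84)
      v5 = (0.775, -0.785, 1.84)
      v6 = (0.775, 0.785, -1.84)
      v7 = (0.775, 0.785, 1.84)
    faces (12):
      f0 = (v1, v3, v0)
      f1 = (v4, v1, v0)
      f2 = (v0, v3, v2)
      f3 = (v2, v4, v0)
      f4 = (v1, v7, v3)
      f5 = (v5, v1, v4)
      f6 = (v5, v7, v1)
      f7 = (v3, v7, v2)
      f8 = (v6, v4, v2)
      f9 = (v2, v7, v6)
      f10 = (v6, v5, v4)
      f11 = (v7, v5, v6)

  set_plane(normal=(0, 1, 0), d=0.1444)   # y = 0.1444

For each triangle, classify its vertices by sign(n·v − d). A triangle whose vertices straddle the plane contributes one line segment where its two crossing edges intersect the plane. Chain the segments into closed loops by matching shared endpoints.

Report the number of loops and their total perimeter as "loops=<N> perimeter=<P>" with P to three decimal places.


Straddling triangles (8 of 12):
  (v1,v3,v0) [-+-] → (-0.775, 0.1444, 1.84)–(-0.775, 0.1444, 0.338466)  len=1.5015
  (v0,v3,v2) [-++] → (-0.775, 0.1444, 0.338466)–(-0.775, 0.1444, -1.84)  len=2.1785
  (v2,v4,v0) [+--] → (-0.142561, 0.1444, -1.84)–(-0.775, 0.1444, -1.84)  len=0.6324
  (v1,v7,v3) [-++] → (0.142561, 0.1444, 1.84)–(-0.775, 0.1444, 1.84)  len=0.9176
  (v5,v7,v1) [-+-] → (0.775, 0.1444, 1.84)–(0.142561, 0.1444, 1.84)  len=0.6324
  (v6,v4,v2) [+-+] → (0.775, 0.1444, -1.84)–(-0.142561, 0.1444, -1.84)  len=0.9176
  (v6,v5,v4) [+--] → (0.775, 0.1444, -0.338466)–(0.775, 0.1444, -1.84)  len=1.5015
  (v7,v5,v6) [+-+] → (0.775, 0.1444, 1.84)–(0.775, 0.1444, -0.338466)  len=2.1785

Chained into 1 loop(s):
  loop 1: 8 segments, perimeter = 10.4600
Total perimeter = 10.460

loops=1 perimeter=10.460


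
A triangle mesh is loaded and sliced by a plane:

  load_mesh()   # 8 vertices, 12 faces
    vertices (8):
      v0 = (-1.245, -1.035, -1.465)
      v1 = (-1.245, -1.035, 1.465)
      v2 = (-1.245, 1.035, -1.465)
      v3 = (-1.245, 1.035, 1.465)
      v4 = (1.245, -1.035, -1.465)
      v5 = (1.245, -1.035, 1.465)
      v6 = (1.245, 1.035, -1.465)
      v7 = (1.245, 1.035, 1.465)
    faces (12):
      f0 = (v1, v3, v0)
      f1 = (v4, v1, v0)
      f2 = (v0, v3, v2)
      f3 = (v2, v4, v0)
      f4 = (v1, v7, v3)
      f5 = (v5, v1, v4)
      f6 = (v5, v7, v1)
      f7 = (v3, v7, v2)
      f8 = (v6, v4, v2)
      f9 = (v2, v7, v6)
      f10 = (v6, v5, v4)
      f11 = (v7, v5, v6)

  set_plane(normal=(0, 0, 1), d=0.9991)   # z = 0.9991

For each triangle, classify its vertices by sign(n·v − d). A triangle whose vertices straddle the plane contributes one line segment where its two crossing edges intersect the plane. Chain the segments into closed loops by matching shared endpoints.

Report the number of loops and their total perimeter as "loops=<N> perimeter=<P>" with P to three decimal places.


Straddling triangles (8 of 12):
  (v1,v3,v0) [++-] → (-1.245, 0.705849, 0.9991)–(-1.245, -1.035, 0.9991)  len=1.7408
  (v4,v1,v0) [-+-] → (-0.849065, -1.035, 0.9991)–(-1.245, -1.035, 0.9991)  len=0.3959
  (v0,v3,v2) [-+-] → (-1.245, 0.705849, 0.9991)–(-1.245, 1.035, 0.9991)  len=0.3292
  (v5,v1,v4) [++-] → (-0.849065, -1.035, 0.9991)–(1.245, -1.035, 0.9991)  len=2.0941
  (v3,v7,v2) [++-] → (0.849065, 1.035, 0.9991)–(-1.245, 1.035, 0.9991)  len=2.0941
  (v2,v7,v6) [-+-] → (0.849065, 1.035, 0.9991)–(1.245, 1.035, 0.9991)  len=0.3959
  (v6,v5,v4) [-+-] → (1.245, -0.705849, 0.9991)–(1.245, -1.035, 0.9991)  len=0.3292
  (v7,v5,v6) [++-] → (1.245, -0.705849, 0.9991)–(1.245, 1.035, 0.9991)  len=1.7408

Chained into 1 loop(s):
  loop 1: 8 segments, perimeter = 9.1200
Total perimeter = 9.120

loops=1 perimeter=9.120


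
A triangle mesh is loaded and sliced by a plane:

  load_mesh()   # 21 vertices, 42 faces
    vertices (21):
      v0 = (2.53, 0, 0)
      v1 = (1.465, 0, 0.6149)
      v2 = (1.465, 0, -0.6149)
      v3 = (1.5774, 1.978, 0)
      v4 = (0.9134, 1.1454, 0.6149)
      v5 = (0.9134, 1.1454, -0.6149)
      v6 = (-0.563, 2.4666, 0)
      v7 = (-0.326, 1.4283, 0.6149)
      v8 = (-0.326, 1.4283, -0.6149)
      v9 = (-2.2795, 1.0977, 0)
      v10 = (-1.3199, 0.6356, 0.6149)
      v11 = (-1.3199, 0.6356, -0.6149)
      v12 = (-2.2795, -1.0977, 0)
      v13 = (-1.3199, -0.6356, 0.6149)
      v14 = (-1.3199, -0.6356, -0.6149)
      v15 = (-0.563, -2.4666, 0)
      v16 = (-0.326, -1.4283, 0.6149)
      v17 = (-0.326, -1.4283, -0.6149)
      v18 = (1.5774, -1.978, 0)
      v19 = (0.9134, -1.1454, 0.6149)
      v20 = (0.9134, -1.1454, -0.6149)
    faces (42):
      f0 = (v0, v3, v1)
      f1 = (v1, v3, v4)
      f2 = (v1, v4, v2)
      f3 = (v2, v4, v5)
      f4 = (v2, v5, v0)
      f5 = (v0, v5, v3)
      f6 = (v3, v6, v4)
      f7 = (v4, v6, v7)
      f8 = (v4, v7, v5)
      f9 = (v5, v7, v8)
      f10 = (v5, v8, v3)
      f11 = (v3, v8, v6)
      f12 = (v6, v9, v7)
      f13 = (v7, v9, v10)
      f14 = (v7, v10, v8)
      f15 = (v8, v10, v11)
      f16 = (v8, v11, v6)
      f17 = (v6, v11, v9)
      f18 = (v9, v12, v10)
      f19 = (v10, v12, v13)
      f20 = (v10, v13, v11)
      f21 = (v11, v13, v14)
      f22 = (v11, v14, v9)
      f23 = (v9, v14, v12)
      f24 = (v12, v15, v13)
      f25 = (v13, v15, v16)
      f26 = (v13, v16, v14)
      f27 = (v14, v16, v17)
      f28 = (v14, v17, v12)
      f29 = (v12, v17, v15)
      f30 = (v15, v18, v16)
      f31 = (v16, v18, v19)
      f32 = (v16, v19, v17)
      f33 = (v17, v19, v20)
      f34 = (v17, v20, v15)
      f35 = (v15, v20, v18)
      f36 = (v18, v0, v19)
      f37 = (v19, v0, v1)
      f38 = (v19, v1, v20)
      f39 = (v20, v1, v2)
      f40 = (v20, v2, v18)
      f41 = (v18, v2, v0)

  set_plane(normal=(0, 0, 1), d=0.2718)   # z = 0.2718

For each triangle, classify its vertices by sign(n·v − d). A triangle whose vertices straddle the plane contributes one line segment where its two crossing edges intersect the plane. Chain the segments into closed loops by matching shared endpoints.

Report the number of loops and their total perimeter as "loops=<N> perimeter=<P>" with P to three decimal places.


Straddling triangles (28 of 42):
  (v0,v3,v1) [--+] → (1.52772, 1.10368, 0.2718)–(2.05925, 0, 0.2718)  len=1.2250
  (v1,v3,v4) [+-+] → (1.52772, 1.10368, 0.2718)–(1.2839, 1.60997, 0.2718)  len=0.5619
  (v1,v4,v2) [++-] → (1.06729, 0.825847, 0.2718)–(1.465, 0, 0.2718)  len=0.9166
  (v2,v4,v5) [-+-] → (1.06729, 0.825847, 0.2718)–(0.9134, 1.1454, 0.2718)  len=0.3547
  (v3,v6,v4) [--+] → (0.0896029, 1.8826, 0.2718)–(1.2839, 1.60997, 0.2718)  len=1.2250
  (v4,v6,v7) [+-+] → (0.0896029, 1.8826, 0.2718)–(-0.458241, 2.00765, 0.2718)  len=0.5619
  (v4,v7,v5) [++-] → (0.0197783, 1.34937, 0.2718)–(0.9134, 1.1454, 0.2718)  len=0.9166
  (v5,v7,v8) [-+-] → (0.0197783, 1.34937, 0.2718)–(-0.326, 1.4283, 0.2718)  len=0.3547
  (v6,v9,v7) [--+] → (-1.41601, 1.24383, 0.2718)–(-0.458241, 2.00765, 0.2718)  len=1.2250
  (v7,v9,v10) [+-+] → (-1.41601, 1.24383, 0.2718)–(-1.85533, 0.893441, 0.2718)  len=0.5619
  (v7,v10,v8) [++-] → (-1.04261, 0.856754, 0.2718)–(-0.326, 1.4283, 0.2718)  len=0.9166
  (v8,v10,v11) [-+-] → (-1.04261, 0.856754, 0.2718)–(-1.3199, 0.6356, 0.2718)  len=0.3547
  (v9,v12,v10) [--+] → (-1.85533, -0.331541, 0.2718)–(-1.85533, 0.893441, 0.2718)  len=1.2250
  (v10,v12,v13) [+-+] → (-1.85533, -0.331541, 0.2718)–(-1.85533, -0.893441, 0.2718)  len=0.5619
  (v10,v13,v11) [++-] → (-1.3199, -0.28095, 0.2718)–(-1.3199, 0.6356, 0.2718)  len=0.9165
  (v11,v13,v14) [-+-] → (-1.3199, -0.28095, 0.2718)–(-1.3199, -0.6356, 0.2718)  len=0.3547
  (v12,v15,v13) [--+] → (-0.897567, -1.65726, 0.2718)–(-1.85533, -0.893441, 0.2718)  len=1.2250
  (v13,v15,v16) [+-+] → (-0.897567, -1.65726, 0.2718)–(-0.458241, -2.00765, 0.2718)  len=0.5619
  (v13,v16,v14) [++-] → (-0.603287, -1.20715, 0.2718)–(-1.3199, -0.6356, 0.2718)  len=0.9166
  (v14,v16,v17) [-+-] → (-0.603287, -1.20715, 0.2718)–(-0.326, -1.4283, 0.2718)  len=0.3547
  (v15,v18,v16) [--+] → (0.736053, -1.73502, 0.2718)–(-0.458241, -2.00765, 0.2718)  len=1.2250
  (v16,v18,v19) [+-+] → (0.736053, -1.73502, 0.2718)–(1.2839, -1.60997, 0.2718)  len=0.5619
  (v16,v19,v17) [++-] → (0.567622, -1.22433, 0.2718)–(-0.326, -1.4283, 0.2718)  len=0.9166
  (v17,v19,v20) [-+-] → (0.567622, -1.22433, 0.2718)–(0.9134, -1.1454, 0.2718)  len=0.3547
  (v18,v0,v19) [--+] → (1.81543, -0.506293, 0.2718)–(1.2839, -1.60997, 0.2718)  len=1.2250
  (v19,v0,v1) [+-+] → (1.81543, -0.506293, 0.2718)–(2.05925, 0, 0.2718)  len=0.5619
  (v19,v1,v20) [++-] → (1.31111, -0.319553, 0.2718)–(0.9134, -1.1454, 0.2718)  len=0.9166
  (v20,v1,v2) [-+-] → (1.31111, -0.319553, 0.2718)–(1.465, 0, 0.2718)  len=0.3547

Chained into 2 loop(s):
  loop 1: 14 segments, perimeter = 12.5086
  loop 2: 14 segments, perimeter = 8.8990
Total perimeter = 21.408

loops=2 perimeter=21.408


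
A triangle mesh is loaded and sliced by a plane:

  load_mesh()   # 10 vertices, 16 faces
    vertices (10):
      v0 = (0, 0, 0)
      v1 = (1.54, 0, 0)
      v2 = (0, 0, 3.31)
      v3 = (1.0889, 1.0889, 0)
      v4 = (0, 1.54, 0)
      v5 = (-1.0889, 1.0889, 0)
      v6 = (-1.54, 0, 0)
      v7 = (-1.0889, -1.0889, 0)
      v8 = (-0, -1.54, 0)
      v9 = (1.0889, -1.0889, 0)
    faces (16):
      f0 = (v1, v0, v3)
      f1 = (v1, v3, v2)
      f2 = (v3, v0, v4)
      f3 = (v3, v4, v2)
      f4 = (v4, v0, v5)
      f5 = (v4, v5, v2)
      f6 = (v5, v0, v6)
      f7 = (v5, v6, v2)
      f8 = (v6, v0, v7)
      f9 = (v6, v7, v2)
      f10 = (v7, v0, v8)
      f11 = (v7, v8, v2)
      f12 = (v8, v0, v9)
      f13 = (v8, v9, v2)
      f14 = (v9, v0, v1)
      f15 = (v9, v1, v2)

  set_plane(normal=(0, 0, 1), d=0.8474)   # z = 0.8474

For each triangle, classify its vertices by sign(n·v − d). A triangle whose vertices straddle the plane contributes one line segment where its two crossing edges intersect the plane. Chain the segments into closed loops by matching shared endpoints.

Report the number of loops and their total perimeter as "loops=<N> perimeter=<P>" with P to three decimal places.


loops=1 perimeter=7.015

Straddling triangles (8 of 16):
  (v1,v3,v2) [--+] → (0.810128, 0.810128, 0.8474)–(1.14574, 0, 0.8474)  len=0.8769
  (v3,v4,v2) [--+] → (0, 1.14574, 0.8474)–(0.810128, 0.810128, 0.8474)  len=0.8769
  (v4,v5,v2) [--+] → (-0.810128, 0.810128, 0.8474)–(0, 1.14574, 0.8474)  len=0.8769
  (v5,v6,v2) [--+] → (-1.14574, 0, 0.8474)–(-0.810128, 0.810128, 0.8474)  len=0.8769
  (v6,v7,v2) [--+] → (-0.810128, -0.810128, 0.8474)–(-1.14574, 0, 0.8474)  len=0.8769
  (v7,v8,v2) [--+] → (0, -1.14574, 0.8474)–(-0.810128, -0.810128, 0.8474)  len=0.8769
  (v8,v9,v2) [--+] → (0.810128, -0.810128, 0.8474)–(0, -1.14574, 0.8474)  len=0.8769
  (v9,v1,v2) [--+] → (1.14574, 0, 0.8474)–(0.810128, -0.810128, 0.8474)  len=0.8769

Chained into 1 loop(s):
  loop 1: 8 segments, perimeter = 7.0152
Total perimeter = 7.015


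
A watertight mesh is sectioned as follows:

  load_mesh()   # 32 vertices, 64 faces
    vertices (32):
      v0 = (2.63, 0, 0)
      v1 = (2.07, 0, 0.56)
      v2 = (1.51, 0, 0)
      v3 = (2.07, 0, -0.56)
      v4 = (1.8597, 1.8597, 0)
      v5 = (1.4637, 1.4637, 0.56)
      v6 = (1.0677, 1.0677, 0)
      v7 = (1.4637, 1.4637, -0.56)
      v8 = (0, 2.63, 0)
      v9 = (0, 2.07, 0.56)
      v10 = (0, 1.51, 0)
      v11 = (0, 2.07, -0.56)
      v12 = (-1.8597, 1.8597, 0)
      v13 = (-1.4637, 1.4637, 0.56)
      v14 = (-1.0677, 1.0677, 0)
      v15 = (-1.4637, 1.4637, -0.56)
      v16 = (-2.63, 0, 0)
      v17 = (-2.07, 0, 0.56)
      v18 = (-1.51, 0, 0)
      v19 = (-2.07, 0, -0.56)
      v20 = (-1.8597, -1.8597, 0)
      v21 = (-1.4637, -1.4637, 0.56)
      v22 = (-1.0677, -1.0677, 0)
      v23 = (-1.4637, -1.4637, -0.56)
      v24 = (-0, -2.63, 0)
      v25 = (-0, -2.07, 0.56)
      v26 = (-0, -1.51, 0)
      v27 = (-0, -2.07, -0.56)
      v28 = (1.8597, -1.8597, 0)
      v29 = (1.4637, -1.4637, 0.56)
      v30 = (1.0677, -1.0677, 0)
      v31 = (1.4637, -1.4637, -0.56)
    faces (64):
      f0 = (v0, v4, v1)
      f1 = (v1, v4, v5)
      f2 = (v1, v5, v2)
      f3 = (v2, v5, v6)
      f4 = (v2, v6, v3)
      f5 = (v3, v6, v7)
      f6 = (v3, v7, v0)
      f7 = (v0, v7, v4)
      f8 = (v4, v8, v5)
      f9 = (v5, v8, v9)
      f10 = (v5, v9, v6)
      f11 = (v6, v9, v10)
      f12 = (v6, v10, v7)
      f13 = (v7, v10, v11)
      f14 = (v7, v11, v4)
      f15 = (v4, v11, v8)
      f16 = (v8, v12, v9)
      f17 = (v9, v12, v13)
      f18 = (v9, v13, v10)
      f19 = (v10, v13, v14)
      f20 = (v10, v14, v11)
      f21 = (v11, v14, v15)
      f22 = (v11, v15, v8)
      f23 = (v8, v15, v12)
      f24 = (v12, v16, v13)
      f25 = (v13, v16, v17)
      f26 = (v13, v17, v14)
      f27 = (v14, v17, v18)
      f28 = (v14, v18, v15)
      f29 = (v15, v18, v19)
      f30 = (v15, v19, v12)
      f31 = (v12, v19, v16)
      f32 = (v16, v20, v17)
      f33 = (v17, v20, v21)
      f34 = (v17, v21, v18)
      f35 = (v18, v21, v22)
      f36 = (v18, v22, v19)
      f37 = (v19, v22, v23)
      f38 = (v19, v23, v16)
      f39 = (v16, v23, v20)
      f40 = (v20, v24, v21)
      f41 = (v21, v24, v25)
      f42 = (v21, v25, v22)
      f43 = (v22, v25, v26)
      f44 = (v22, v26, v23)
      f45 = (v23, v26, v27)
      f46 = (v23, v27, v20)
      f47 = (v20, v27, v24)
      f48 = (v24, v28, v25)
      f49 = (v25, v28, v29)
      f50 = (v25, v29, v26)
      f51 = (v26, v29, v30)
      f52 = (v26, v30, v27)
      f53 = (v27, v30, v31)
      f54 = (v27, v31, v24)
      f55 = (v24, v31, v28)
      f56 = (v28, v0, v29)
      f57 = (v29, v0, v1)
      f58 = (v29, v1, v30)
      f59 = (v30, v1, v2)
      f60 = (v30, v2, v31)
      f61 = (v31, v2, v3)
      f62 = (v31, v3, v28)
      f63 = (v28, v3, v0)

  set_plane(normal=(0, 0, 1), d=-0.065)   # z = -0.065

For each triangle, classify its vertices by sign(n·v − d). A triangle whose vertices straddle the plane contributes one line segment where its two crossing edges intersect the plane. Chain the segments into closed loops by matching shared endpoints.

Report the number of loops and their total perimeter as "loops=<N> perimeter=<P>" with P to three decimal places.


Straddling triangles (32 of 64):
  (v2,v6,v3) [++-] → (1.18404, 0.943771, -0.065)–(1.575, 0, -0.065)  len=1.0215
  (v3,v6,v7) [-+-] → (1.18404, 0.943771, -0.065)–(1.11366, 1.11366, -0.065)  len=0.1839
  (v3,v7,v0) [--+] → (2.49463, 0.169894, -0.065)–(2.565, 0, -0.065)  len=0.1839
  (v0,v7,v4) [+-+] → (2.49463, 0.169894, -0.065)–(1.81374, 1.81374, -0.065)  len=1.7793
  (v6,v10,v7) [++-] → (0.169894, 1.50463, -0.065)–(1.11366, 1.11366, -0.065)  len=1.0215
  (v7,v10,v11) [-+-] → (0.169894, 1.50463, -0.065)–(0, 1.575, -0.065)  len=0.1839
  (v7,v11,v4) [--+] → (1.64384, 1.88411, -0.065)–(1.81374, 1.81374, -0.065)  len=0.1839
  (v4,v11,v8) [+-+] → (1.64384, 1.88411, -0.065)–(0, 2.565, -0.065)  len=1.7793
  (v10,v14,v11) [++-] → (-0.943771, 1.18404, -0.065)–(0, 1.575, -0.065)  len=1.0215
  (v11,v14,v15) [-+-] → (-0.943771, 1.18404, -0.065)–(-1.11366, 1.11366, -0.065)  len=0.1839
  (v11,v15,v8) [--+] → (-0.169894, 2.49463, -0.065)–(0, 2.565, -0.065)  len=0.1839
  (v8,v15,v12) [+-+] → (-0.169894, 2.49463, -0.065)–(-1.81374, 1.81374, -0.065)  len=1.7793
  (v14,v18,v15) [++-] → (-1.50463, 0.169894, -0.065)–(-1.11366, 1.11366, -0.065)  len=1.0215
  (v15,v18,v19) [-+-] → (-1.50463, 0.169894, -0.065)–(-1.575, 0, -0.065)  len=0.1839
  (v15,v19,v12) [--+] → (-1.88411, 1.64384, -0.065)–(-1.81374, 1.81374, -0.065)  len=0.1839
  (v12,v19,v16) [+-+] → (-1.88411, 1.64384, -0.065)–(-2.565, 0, -0.065)  len=1.7793
  (v18,v22,v19) [++-] → (-1.18404, -0.943771, -0.065)–(-1.575, 0, -0.065)  len=1.0215
  (v19,v22,v23) [-+-] → (-1.18404, -0.943771, -0.065)–(-1.11366, -1.11366, -0.065)  len=0.1839
  (v19,v23,v16) [--+] → (-2.49463, -0.169894, -0.065)–(-2.565, 0, -0.065)  len=0.1839
  (v16,v23,v20) [+-+] → (-2.49463, -0.169894, -0.065)–(-1.81374, -1.81374, -0.065)  len=1.7793
  (v22,v26,v23) [++-] → (-0.169894, -1.50463, -0.065)–(-1.11366, -1.11366, -0.065)  len=1.0215
  (v23,v26,v27) [-+-] → (-0.169894, -1.50463, -0.065)–(0, -1.575, -0.065)  len=0.1839
  (v23,v27,v20) [--+] → (-1.64384, -1.88411, -0.065)–(-1.81374, -1.81374, -0.065)  len=0.1839
  (v20,v27,v24) [+-+] → (-1.64384, -1.88411, -0.065)–(0, -2.565, -0.065)  len=1.7793
  (v26,v30,v27) [++-] → (0.943771, -1.18404, -0.065)–(0, -1.575, -0.065)  len=1.0215
  (v27,v30,v31) [-+-] → (0.943771, -1.18404, -0.065)–(1.11366, -1.11366, -0.065)  len=0.1839
  (v27,v31,v24) [--+] → (0.169894, -2.49463, -0.065)–(0, -2.565, -0.065)  len=0.1839
  (v24,v31,v28) [+-+] → (0.169894, -2.49463, -0.065)–(1.81374, -1.81374, -0.065)  len=1.7793
  (v30,v2,v31) [++-] → (1.50463, -0.169894, -0.065)–(1.11366, -1.11366, -0.065)  len=1.0215
  (v31,v2,v3) [-+-] → (1.50463, -0.169894, -0.065)–(1.575, 0, -0.065)  len=0.1839
  (v31,v3,v28) [--+] → (1.88411, -1.64384, -0.065)–(1.81374, -1.81374, -0.065)  len=0.1839
  (v28,v3,v0) [+-+] → (1.88411, -1.64384, -0.065)–(2.565, 0, -0.065)  len=1.7793

Chained into 2 loop(s):
  loop 1: 16 segments, perimeter = 9.6435
  loop 2: 16 segments, perimeter = 15.7054
Total perimeter = 25.349

loops=2 perimeter=25.349
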